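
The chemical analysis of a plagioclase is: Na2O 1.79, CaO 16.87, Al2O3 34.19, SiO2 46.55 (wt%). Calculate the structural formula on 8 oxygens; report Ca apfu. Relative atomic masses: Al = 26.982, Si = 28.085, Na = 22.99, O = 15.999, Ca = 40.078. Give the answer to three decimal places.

Na2O (M=61.979): mol = 0.02888; Na = 0.05776, O = 0.02888.
CaO (M=56.077): mol = 0.30084; Ca = 0.30084, O = 0.30084.
Al2O3 (M=101.961): mol = 0.33532; Al = 0.67064, O = 1.00596.
SiO2 (M=60.083): mol = 0.77476; Si = 0.77476, O = 1.54952.
ΣO = 2.88520; factor = 8/ΣO = 2.77277.
Ca apfu = 0.30084 × 2.77277 = 0.834.

0.834 Ca apfu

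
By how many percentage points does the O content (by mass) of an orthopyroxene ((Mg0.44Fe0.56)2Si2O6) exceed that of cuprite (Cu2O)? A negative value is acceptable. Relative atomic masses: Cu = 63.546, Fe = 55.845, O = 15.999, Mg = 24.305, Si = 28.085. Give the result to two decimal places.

First mineral: 95.994 g O in 236.099 g formula = 40.66 wt% O.
Second mineral: 15.999 g O in 143.091 g formula = 11.18 wt% O.
40.66% − 11.18% gives a difference of 29.48 percentage points.

29.48 percentage points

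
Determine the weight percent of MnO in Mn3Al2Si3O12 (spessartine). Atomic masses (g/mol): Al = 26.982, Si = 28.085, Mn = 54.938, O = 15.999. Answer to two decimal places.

Molar mass of Mn3Al2Si3O12 = 3×54.938 + 2×26.982 + 3×28.085 + 12×15.999 = 495.021 g/mol.
Each formula unit contains 3 Mn, equivalent to 3/1 = 3.0000 mol MnO.
M(MnO) = 1×54.938 + 1×15.999 = 70.937 g/mol.
Mass of MnO per formula unit = 3.0000 × 70.937 = 212.811 g.
MnO wt% = 212.811 / 495.021 × 100 = 42.99%.

42.99 wt%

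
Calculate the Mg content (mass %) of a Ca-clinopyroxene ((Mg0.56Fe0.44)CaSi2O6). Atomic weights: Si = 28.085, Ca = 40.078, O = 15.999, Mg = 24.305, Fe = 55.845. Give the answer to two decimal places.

5.91 mass %

M((Mg0.56Fe0.44)CaSi2O6) = 230.425 g/mol.
Mg contributes 0.56 × 24.305 = 13.611 g per mole.
13.611/230.425 = 0.0591 → 5.91%.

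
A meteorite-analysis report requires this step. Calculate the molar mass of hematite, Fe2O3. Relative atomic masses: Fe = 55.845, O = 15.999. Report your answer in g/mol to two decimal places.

M = 2×55.845 + 3×15.999

159.69 g/mol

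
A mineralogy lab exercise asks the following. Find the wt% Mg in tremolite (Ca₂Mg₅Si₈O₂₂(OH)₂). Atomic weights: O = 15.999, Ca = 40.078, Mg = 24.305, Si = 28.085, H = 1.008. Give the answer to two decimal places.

M(Ca₂Mg₅Si₈O₂₂(OH)₂) = 812.353 g/mol.
Mg contributes 5 × 24.305 = 121.525 g per mole.
121.525/812.353 = 0.1496 → 14.96%.

14.96 mass %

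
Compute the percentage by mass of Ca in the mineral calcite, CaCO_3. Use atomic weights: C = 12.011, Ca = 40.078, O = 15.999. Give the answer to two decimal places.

Molar mass of CaCO_3: 1·40.078 + 1·12.011 + 3·15.999 = 100.086 g/mol.
Mass of Ca per formula unit: 1 × 40.078 = 40.078 g.
Weight fraction Ca = 40.078 / 100.086 = 0.4004.

40.04 mass %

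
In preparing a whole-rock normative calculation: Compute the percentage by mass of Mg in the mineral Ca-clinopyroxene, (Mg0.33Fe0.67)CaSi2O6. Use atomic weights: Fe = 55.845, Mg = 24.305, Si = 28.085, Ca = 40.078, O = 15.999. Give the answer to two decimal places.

3.37 weight percent

Molar mass of (Mg0.33Fe0.67)CaSi2O6: 0.33*24.305 + 0.67*55.845 + 1*40.078 + 2*28.085 + 6*15.999 = 237.679 g/mol.
Mass of Mg per formula unit: 0.33 × 24.305 = 8.021 g.
Weight fraction Mg = 8.021 / 237.679 = 0.0337.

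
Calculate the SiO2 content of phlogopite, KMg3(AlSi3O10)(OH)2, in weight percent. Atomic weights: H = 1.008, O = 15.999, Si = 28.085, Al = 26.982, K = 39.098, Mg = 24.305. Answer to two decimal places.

M(KMg3(AlSi3O10)(OH)2) = 417.254 g/mol; M(SiO2) = 60.083 g/mol.
Moles SiO2 per formula unit = 3 Si ÷ 1 = 3.0000.
SiO2 fraction = (3.0000 × 60.083) / 417.254 = 180.249/417.254 = 0.4320.

43.20 wt%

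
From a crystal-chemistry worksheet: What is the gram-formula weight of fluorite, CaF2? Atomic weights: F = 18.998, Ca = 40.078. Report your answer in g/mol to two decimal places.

The formula mass is the sum 1×40.078 + 2×18.998.

78.07 g/mol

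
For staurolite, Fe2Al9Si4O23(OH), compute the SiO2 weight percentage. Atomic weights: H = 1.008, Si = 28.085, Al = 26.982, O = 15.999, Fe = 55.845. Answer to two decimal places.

Molar mass of Fe2Al9Si4O23(OH) = 2·55.845 + 9·26.982 + 4·28.085 + 24·15.999 + 1·1.008 = 851.852 g/mol.
Each formula unit contains 4 Si, equivalent to 4/1 = 4.0000 mol SiO2.
M(SiO2) = 1×28.085 + 2×15.999 = 60.083 g/mol.
Mass of SiO2 per formula unit = 4.0000 × 60.083 = 240.332 g.
SiO2 wt% = 240.332 / 851.852 × 100 = 28.21%.

28.21 wt%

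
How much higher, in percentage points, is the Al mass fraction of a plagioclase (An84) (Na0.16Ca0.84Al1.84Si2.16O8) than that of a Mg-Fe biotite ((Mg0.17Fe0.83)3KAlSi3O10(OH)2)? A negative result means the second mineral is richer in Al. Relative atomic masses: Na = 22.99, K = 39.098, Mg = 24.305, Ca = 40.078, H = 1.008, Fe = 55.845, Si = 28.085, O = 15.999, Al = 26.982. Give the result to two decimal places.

12.57 percentage points

M(Na0.16Ca0.84Al1.84Si2.16O8) = 275.646 g/mol, so wt% Al = 49.647/275.646 × 100 = 18.01%.
M((Mg0.17Fe0.83)3KAlSi3O10(OH)2) = 495.789 g/mol, so wt% Al = 26.982/495.789 × 100 = 5.44%.
18.01 − 5.44 = 12.57 pp.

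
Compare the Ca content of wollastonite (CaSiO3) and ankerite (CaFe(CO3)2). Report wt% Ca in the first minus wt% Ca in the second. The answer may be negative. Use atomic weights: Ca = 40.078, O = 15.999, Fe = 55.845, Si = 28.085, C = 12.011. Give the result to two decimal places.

First mineral: 40.078 g Ca in 116.160 g formula = 34.50 wt% Ca.
Second mineral: 40.078 g Ca in 215.939 g formula = 18.56 wt% Ca.
34.50% − 18.56% gives a difference of 15.94 percentage points.

15.94 percentage points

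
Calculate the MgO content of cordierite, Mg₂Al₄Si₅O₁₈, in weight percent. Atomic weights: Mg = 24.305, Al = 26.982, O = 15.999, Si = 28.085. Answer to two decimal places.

Formula mass = 584.945 g/mol.
2 Mg → 2.0000 mol MgO per formula unit; M(MgO) = 40.304, so MgO mass = 80.608 g.
80.608/584.945 × 100 = 13.78 wt%.

13.78 wt%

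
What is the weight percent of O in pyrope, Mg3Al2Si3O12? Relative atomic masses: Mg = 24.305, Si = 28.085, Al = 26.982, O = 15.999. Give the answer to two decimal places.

Formula mass = 3*24.305 + 2*26.982 + 3*28.085 + 12*15.999 = 403.122 g/mol, of which 191.988 g is O.
So O makes up 191.988/403.122 = 0.4763 of the mass, i.e. 47.63%.

47.63 wt%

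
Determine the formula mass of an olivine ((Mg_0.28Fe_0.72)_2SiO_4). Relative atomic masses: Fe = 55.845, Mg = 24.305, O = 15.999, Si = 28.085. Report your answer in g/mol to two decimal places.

186.11 g/mol

M = 0.56(24.305) + 1.44(55.845) + 1(28.085) + 4(15.999)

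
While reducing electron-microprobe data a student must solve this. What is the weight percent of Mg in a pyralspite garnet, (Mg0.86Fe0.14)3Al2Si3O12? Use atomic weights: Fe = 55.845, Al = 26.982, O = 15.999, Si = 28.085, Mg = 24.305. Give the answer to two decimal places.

Formula mass = 2.58*24.305 + 0.42*55.845 + 2*26.982 + 3*28.085 + 12*15.999 = 416.369 g/mol, of which 62.707 g is Mg.
So Mg makes up 62.707/416.369 = 0.1506 of the mass, i.e. 15.06%.

15.06 mass %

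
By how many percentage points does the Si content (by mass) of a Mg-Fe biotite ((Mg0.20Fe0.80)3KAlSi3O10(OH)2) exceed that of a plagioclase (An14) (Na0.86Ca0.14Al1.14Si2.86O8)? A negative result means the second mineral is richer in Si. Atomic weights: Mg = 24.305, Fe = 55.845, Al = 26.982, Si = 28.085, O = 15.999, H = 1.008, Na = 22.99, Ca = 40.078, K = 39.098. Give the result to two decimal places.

-13.28 percentage points

M((Mg0.20Fe0.80)3KAlSi3O10(OH)2) = 492.950 g/mol, so wt% Si = 84.255/492.950 × 100 = 17.09%.
M(Na0.86Ca0.14Al1.14Si2.86O8) = 264.457 g/mol, so wt% Si = 80.323/264.457 × 100 = 30.37%.
17.09 − 30.37 = -13.28 pp.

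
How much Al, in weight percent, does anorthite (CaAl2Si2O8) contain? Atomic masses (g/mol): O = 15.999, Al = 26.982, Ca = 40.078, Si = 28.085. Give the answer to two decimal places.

Molar mass of CaAl2Si2O8: 1*40.078 + 2*26.982 + 2*28.085 + 8*15.999 = 278.204 g/mol.
Mass of Al per formula unit: 2 × 26.982 = 53.964 g.
Weight fraction Al = 53.964 / 278.204 = 0.1940.

19.40 weight percent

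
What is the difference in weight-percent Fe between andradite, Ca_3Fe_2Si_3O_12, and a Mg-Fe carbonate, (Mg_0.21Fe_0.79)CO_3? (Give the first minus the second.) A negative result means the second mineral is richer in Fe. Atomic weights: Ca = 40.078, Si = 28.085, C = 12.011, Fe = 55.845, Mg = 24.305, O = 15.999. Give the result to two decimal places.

-18.41 percentage points

First mineral: 111.690 g Fe in 508.167 g formula = 21.98 wt% Fe.
Second mineral: 44.118 g Fe in 109.230 g formula = 40.39 wt% Fe.
21.98% − 40.39% gives a difference of -18.41 percentage points.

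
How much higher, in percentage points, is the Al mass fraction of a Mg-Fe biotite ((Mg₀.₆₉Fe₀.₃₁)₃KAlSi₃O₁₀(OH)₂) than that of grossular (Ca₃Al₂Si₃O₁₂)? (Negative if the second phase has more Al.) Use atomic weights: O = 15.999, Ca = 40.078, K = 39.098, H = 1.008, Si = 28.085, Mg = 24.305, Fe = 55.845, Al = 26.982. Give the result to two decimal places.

Al in (Mg₀.₆₉Fe₀.₃₁)₃KAlSi₃O₁₀(OH)₂: molar mass 446.586 g/mol; 1×26.982 = 26.982 g → 6.04 wt%.
Al in Ca₃Al₂Si₃O₁₂: molar mass 450.441 g/mol; 2×26.982 = 53.964 g → 11.98 wt%.
Difference = 6.04 − 11.98 = -5.94 percentage points.

-5.94 percentage points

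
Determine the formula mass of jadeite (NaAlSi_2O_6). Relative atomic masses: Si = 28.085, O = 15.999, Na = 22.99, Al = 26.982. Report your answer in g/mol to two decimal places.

Na: 1 × 22.99 = 22.9900
Al: 1 × 26.982 = 26.9820
Si: 2 × 28.085 = 56.1700
O: 6 × 15.999 = 95.9940
Summing the contributions gives the formula mass.

202.14 g/mol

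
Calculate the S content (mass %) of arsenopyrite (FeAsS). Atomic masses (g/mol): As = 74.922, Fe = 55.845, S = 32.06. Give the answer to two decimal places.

19.69 mass %

Molar mass of FeAsS: 1*55.845 + 1*74.922 + 1*32.06 = 162.827 g/mol.
Mass of S per formula unit: 1 × 32.06 = 32.060 g.
Weight fraction S = 32.060 / 162.827 = 0.1969.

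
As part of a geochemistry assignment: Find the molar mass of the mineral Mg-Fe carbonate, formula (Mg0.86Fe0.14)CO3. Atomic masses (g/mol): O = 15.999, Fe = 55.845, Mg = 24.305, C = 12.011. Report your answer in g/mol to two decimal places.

The formula mass is the sum 0.86·24.305 + 0.14·55.845 + 1·12.011 + 3·15.999.

88.73 g/mol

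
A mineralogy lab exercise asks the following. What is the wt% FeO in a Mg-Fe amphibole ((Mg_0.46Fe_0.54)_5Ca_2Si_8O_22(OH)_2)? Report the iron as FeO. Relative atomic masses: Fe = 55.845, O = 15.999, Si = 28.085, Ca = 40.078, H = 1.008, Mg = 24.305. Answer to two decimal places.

21.61 wt%

M((Mg_0.46Fe_0.54)_5Ca_2Si_8O_22(OH)_2) = 897.511 g/mol; M(FeO) = 71.844 g/mol.
Moles FeO per formula unit = 2.70 Fe ÷ 1 = 2.7000.
FeO fraction = (2.7000 × 71.844) / 897.511 = 193.979/897.511 = 0.2161.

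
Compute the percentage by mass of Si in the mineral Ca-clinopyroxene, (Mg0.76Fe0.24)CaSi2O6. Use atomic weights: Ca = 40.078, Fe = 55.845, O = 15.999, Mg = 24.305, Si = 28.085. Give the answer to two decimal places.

25.06 wt%

Formula mass = 0.76*24.305 + 0.24*55.845 + 1*40.078 + 2*28.085 + 6*15.999 = 224.117 g/mol, of which 56.170 g is Si.
So Si makes up 56.170/224.117 = 0.2506 of the mass, i.e. 25.06%.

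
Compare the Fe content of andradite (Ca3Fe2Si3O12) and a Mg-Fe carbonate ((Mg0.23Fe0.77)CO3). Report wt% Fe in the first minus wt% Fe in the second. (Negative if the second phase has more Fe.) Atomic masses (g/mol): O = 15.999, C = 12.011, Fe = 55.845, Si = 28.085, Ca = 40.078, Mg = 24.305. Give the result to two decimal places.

-17.62 percentage points

Fe in Ca3Fe2Si3O12: molar mass 508.167 g/mol; 2×55.845 = 111.690 g → 21.98 wt%.
Fe in (Mg0.23Fe0.77)CO3: molar mass 108.599 g/mol; 0.77×55.845 = 43.001 g → 39.60 wt%.
Difference = 21.98 − 39.60 = -17.62 percentage points.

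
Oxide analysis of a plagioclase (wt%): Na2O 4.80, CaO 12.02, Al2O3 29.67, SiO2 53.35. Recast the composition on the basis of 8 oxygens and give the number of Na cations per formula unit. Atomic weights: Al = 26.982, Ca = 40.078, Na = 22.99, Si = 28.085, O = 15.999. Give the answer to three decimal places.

4.80 wt% Na2O ÷ 61.979 g/mol = 0.07745 mol, giving 0.15490 Na and 0.07745 O.
12.02 wt% CaO ÷ 56.077 g/mol = 0.21435 mol, giving 0.21435 Ca and 0.21435 O.
29.67 wt% Al2O3 ÷ 101.961 g/mol = 0.29099 mol, giving 0.58198 Al and 0.87297 O.
53.35 wt% SiO2 ÷ 60.083 g/mol = 0.88794 mol, giving 0.88794 Si and 1.77588 O.
Oxygen sums to 2.94065; scaling by 8/2.94065 = 2.72049 puts the formula on 8 O.
Na: 0.15490 × 2.72049 = 0.421 atoms per formula unit.

0.421 Na apfu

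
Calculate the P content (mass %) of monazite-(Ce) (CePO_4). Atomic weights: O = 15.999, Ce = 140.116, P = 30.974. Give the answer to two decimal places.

13.18 mass %

Formula mass = 1*140.116 + 1*30.974 + 4*15.999 = 235.086 g/mol, of which 30.974 g is P.
So P makes up 30.974/235.086 = 0.1318 of the mass, i.e. 13.18%.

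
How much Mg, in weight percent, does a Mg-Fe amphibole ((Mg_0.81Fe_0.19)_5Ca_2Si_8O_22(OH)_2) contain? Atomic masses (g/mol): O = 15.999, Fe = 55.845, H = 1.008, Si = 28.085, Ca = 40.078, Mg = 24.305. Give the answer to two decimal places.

Formula mass = 4.05·24.305 + 0.95·55.845 + 2·40.078 + 8·28.085 + 24·15.999 + 2·1.008 = 842.316 g/mol, of which 98.435 g is Mg.
So Mg makes up 98.435/842.316 = 0.1169 of the mass, i.e. 11.69%.

11.69 weight percent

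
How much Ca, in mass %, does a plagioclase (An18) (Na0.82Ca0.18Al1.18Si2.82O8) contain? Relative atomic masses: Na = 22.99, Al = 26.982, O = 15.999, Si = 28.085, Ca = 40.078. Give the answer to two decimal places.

Molar mass of Na0.82Ca0.18Al1.18Si2.82O8: 0.82·22.99 + 0.18·40.078 + 1.18·26.982 + 2.82·28.085 + 8·15.999 = 265.096 g/mol.
Mass of Ca per formula unit: 0.18 × 40.078 = 7.214 g.
Weight fraction Ca = 7.214 / 265.096 = 0.0272.

2.72 mass %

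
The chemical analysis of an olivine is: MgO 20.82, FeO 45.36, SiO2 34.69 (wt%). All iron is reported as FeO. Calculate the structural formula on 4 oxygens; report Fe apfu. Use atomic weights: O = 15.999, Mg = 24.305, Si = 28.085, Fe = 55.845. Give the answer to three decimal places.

1.097 Fe apfu

MgO (M=40.304): mol = 0.51657; Mg = 0.51657, O = 0.51657.
FeO (M=71.844): mol = 0.63137; Fe = 0.63137, O = 0.63137.
SiO2 (M=60.083): mol = 0.57737; Si = 0.57737, O = 1.15474.
ΣO = 2.30268; factor = 4/ΣO = 1.73711.
Fe apfu = 0.63137 × 1.73711 = 1.097.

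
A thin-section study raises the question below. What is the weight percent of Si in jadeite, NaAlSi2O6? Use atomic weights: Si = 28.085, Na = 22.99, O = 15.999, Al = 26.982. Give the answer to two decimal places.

M(NaAlSi2O6) = 202.136 g/mol.
Si contributes 2 × 28.085 = 56.170 g per mole.
56.170/202.136 = 0.2779 → 27.79%.

27.79 wt%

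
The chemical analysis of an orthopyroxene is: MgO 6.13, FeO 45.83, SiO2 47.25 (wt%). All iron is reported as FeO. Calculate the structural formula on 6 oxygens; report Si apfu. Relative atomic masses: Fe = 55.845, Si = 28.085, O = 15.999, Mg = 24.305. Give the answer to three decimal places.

1.997 Si apfu

6.13 wt% MgO ÷ 40.304 g/mol = 0.15209 mol, giving 0.15209 Mg and 0.15209 O.
45.83 wt% FeO ÷ 71.844 g/mol = 0.63791 mol, giving 0.63791 Fe and 0.63791 O.
47.25 wt% SiO2 ÷ 60.083 g/mol = 0.78641 mol, giving 0.78641 Si and 1.57282 O.
Oxygen sums to 2.36282; scaling by 6/2.36282 = 2.53934 puts the formula on 6 O.
Si: 0.78641 × 2.53934 = 1.997 atoms per formula unit.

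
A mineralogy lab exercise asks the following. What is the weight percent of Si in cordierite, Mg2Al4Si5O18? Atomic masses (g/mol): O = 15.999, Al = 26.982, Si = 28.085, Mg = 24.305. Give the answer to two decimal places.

24.01 weight percent

Molar mass of Mg2Al4Si5O18: 2*24.305 + 4*26.982 + 5*28.085 + 18*15.999 = 584.945 g/mol.
Mass of Si per formula unit: 5 × 28.085 = 140.425 g.
Weight fraction Si = 140.425 / 584.945 = 0.2401.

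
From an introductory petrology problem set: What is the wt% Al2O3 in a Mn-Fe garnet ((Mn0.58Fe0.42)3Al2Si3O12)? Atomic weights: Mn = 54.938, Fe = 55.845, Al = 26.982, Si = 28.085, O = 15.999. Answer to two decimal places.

Molar mass of (Mn0.58Fe0.42)3Al2Si3O12 = 1.74·54.938 + 1.26·55.845 + 2·26.982 + 3·28.085 + 12·15.999 = 496.164 g/mol.
Each formula unit contains 2 Al, equivalent to 2/2 = 1.0000 mol Al2O3.
M(Al2O3) = 2×26.982 + 3×15.999 = 101.961 g/mol.
Mass of Al2O3 per formula unit = 1.0000 × 101.961 = 101.961 g.
Al2O3 wt% = 101.961 / 496.164 × 100 = 20.55%.

20.55 wt%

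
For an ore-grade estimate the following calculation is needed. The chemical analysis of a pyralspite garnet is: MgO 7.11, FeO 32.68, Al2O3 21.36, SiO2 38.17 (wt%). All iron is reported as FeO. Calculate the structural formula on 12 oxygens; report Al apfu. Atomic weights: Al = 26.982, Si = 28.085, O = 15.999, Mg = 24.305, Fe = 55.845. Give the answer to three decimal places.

1.987 Al apfu

MgO (M=40.304): mol = 0.17641; Mg = 0.17641, O = 0.17641.
FeO (M=71.844): mol = 0.45487; Fe = 0.45487, O = 0.45487.
Al2O3 (M=101.961): mol = 0.20949; Al = 0.41898, O = 0.62847.
SiO2 (M=60.083): mol = 0.63529; Si = 0.63529, O = 1.27058.
ΣO = 2.53033; factor = 12/ΣO = 4.74246.
Al apfu = 0.41898 × 4.74246 = 1.987.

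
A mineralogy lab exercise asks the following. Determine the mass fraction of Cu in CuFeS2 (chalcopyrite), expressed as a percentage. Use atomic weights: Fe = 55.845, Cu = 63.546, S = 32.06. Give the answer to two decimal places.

M(CuFeS2) = 183.511 g/mol.
Cu contributes 1 × 63.546 = 63.546 g per mole.
63.546/183.511 = 0.3463 → 34.63%.

34.63 weight percent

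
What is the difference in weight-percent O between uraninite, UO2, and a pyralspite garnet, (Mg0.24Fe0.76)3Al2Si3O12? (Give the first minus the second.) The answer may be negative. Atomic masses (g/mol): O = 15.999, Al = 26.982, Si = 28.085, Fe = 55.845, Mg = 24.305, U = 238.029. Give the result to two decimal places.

O in UO2: molar mass 270.027 g/mol; 2×15.999 = 31.998 g → 11.85 wt%.
O in (Mg0.24Fe0.76)3Al2Si3O12: molar mass 475.033 g/mol; 12×15.999 = 191.988 g → 40.42 wt%.
Difference = 11.85 − 40.42 = -28.57 percentage points.

-28.57 percentage points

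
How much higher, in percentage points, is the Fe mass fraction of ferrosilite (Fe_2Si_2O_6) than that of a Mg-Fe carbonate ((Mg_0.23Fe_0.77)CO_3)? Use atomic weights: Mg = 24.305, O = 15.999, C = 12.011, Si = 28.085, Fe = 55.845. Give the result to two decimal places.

Fe in Fe_2Si_2O_6: molar mass 263.854 g/mol; 2×55.845 = 111.690 g → 42.33 wt%.
Fe in (Mg_0.23Fe_0.77)CO_3: molar mass 108.599 g/mol; 0.77×55.845 = 43.001 g → 39.60 wt%.
Difference = 42.33 − 39.60 = 2.73 percentage points.

2.73 percentage points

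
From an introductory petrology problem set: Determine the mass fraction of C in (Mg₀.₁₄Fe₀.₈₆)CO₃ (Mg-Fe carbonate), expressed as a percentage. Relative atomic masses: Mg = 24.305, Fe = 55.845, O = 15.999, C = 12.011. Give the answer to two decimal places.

Formula mass = 0.14·24.305 + 0.86·55.845 + 1·12.011 + 3·15.999 = 111.437 g/mol, of which 12.011 g is C.
So C makes up 12.011/111.437 = 0.1078 of the mass, i.e. 10.78%.

10.78 weight percent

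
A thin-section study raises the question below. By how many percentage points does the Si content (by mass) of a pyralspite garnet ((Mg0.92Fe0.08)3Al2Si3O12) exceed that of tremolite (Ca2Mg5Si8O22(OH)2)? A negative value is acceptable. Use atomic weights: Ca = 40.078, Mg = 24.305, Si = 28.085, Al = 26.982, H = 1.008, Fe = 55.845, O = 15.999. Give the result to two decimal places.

-7.14 percentage points

First mineral: 84.255 g Si in 410.692 g formula = 20.52 wt% Si.
Second mineral: 224.680 g Si in 812.353 g formula = 27.66 wt% Si.
20.52% − 27.66% gives a difference of -7.14 percentage points.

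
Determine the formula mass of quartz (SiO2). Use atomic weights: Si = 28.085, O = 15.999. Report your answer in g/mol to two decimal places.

M = 1*28.085 + 2*15.999

60.08 g/mol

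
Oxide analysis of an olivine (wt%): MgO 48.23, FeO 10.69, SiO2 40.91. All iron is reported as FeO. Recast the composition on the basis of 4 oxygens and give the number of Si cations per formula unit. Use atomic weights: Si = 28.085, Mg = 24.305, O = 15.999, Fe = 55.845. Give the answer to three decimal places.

48.23 wt% MgO ÷ 40.304 g/mol = 1.19666 mol, giving 1.19666 Mg and 1.19666 O.
10.69 wt% FeO ÷ 71.844 g/mol = 0.14879 mol, giving 0.14879 Fe and 0.14879 O.
40.91 wt% SiO2 ÷ 60.083 g/mol = 0.68089 mol, giving 0.68089 Si and 1.36178 O.
Oxygen sums to 2.70723; scaling by 4/2.70723 = 1.47752 puts the formula on 4 O.
Si: 0.68089 × 1.47752 = 1.006 atoms per formula unit.

1.006 Si apfu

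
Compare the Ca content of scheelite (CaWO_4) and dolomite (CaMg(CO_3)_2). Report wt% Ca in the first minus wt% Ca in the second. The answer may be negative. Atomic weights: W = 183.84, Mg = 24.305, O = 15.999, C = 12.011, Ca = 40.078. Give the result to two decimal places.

M(CaWO_4) = 287.914 g/mol, so wt% Ca = 40.078/287.914 × 100 = 13.92%.
M(CaMg(CO_3)_2) = 184.399 g/mol, so wt% Ca = 40.078/184.399 × 100 = 21.73%.
13.92 − 21.73 = -7.81 pp.

-7.81 percentage points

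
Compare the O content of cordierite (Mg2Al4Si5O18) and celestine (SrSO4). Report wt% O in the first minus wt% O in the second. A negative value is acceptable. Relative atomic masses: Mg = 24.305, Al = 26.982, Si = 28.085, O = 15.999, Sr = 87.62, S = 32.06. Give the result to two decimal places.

14.39 percentage points

First mineral: 287.982 g O in 584.945 g formula = 49.23 wt% O.
Second mineral: 63.996 g O in 183.676 g formula = 34.84 wt% O.
49.23% − 34.84% gives a difference of 14.39 percentage points.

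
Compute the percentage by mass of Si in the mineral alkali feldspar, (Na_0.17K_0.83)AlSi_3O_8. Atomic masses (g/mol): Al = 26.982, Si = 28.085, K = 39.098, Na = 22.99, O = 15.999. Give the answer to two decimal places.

30.57 mass %

Molar mass of (Na_0.17K_0.83)AlSi_3O_8: 0.17·22.99 + 0.83·39.098 + 1·26.982 + 3·28.085 + 8·15.999 = 275.589 g/mol.
Mass of Si per formula unit: 3 × 28.085 = 84.255 g.
Weight fraction Si = 84.255 / 275.589 = 0.3057.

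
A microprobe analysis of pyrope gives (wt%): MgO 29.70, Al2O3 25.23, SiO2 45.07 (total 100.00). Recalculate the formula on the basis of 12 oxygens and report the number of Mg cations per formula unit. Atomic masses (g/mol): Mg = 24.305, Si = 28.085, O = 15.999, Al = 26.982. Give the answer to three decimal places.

2.968 Mg apfu

29.70 wt% MgO ÷ 40.304 g/mol = 0.73690 mol, giving 0.73690 Mg and 0.73690 O.
25.23 wt% Al2O3 ÷ 101.961 g/mol = 0.24745 mol, giving 0.49490 Al and 0.74235 O.
45.07 wt% SiO2 ÷ 60.083 g/mol = 0.75013 mol, giving 0.75013 Si and 1.50026 O.
Oxygen sums to 2.97951; scaling by 12/2.97951 = 4.02751 puts the formula on 12 O.
Mg: 0.73690 × 4.02751 = 2.968 atoms per formula unit.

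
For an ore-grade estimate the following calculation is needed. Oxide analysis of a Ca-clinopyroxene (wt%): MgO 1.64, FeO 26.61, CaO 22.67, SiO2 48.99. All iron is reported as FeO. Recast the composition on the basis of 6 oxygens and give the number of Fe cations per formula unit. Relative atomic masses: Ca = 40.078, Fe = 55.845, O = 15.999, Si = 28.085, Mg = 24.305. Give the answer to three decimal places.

0.909 Fe apfu

MgO (M=40.304): mol = 0.04069; Mg = 0.04069, O = 0.04069.
FeO (M=71.844): mol = 0.37039; Fe = 0.37039, O = 0.37039.
CaO (M=56.077): mol = 0.40427; Ca = 0.40427, O = 0.40427.
SiO2 (M=60.083): mol = 0.81537; Si = 0.81537, O = 1.63074.
ΣO = 2.44609; factor = 6/ΣO = 2.45289.
Fe apfu = 0.37039 × 2.45289 = 0.909.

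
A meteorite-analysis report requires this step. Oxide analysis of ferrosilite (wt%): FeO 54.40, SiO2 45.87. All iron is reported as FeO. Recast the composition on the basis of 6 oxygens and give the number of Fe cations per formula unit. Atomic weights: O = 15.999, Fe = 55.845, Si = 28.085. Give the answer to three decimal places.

1.989 Fe apfu

FeO (M=71.844): mol = 0.75720; Fe = 0.75720, O = 0.75720.
SiO2 (M=60.083): mol = 0.76344; Si = 0.76344, O = 1.52688.
ΣO = 2.28408; factor = 6/ΣO = 2.62688.
Fe apfu = 0.75720 × 2.62688 = 1.989.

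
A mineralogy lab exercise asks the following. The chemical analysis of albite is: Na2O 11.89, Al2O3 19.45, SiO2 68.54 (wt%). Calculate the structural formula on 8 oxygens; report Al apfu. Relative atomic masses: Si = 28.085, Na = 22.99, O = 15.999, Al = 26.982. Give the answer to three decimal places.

Na2O (M=61.979): mol = 0.19184; Na = 0.38368, O = 0.19184.
Al2O3 (M=101.961): mol = 0.19076; Al = 0.38152, O = 0.57228.
SiO2 (M=60.083): mol = 1.14076; Si = 1.14076, O = 2.28152.
ΣO = 3.04564; factor = 8/ΣO = 2.62671.
Al apfu = 0.38152 × 2.62671 = 1.002.

1.002 Al apfu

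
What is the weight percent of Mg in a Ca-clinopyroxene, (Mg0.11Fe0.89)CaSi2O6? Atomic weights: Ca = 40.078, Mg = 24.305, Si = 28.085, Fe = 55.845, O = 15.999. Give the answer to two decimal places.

M((Mg0.11Fe0.89)CaSi2O6) = 244.618 g/mol.
Mg contributes 0.11 × 24.305 = 2.674 g per mole.
2.674/244.618 = 0.0109 → 1.09%.

1.09 wt%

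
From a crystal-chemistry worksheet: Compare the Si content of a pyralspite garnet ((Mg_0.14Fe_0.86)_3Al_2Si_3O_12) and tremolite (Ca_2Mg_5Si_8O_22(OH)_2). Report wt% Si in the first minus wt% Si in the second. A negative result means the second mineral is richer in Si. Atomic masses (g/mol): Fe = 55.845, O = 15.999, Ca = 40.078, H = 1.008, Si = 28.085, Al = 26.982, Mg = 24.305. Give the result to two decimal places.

-10.27 percentage points

M((Mg_0.14Fe_0.86)_3Al_2Si_3O_12) = 484.495 g/mol, so wt% Si = 84.255/484.495 × 100 = 17.39%.
M(Ca_2Mg_5Si_8O_22(OH)_2) = 812.353 g/mol, so wt% Si = 224.680/812.353 × 100 = 27.66%.
17.39 − 27.66 = -10.27 pp.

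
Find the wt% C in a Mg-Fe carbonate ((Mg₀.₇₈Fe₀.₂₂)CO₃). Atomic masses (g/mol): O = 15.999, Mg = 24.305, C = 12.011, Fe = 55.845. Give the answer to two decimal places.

Formula mass = 0.78·24.305 + 0.22·55.845 + 1·12.011 + 3·15.999 = 91.252 g/mol, of which 12.011 g is C.
So C makes up 12.011/91.252 = 0.1316 of the mass, i.e. 13.16%.

13.16 wt%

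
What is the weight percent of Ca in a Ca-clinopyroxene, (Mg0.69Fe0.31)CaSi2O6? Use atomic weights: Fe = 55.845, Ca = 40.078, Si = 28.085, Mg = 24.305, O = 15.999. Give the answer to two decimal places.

17.71 mass %

Molar mass of (Mg0.69Fe0.31)CaSi2O6: 0.69*24.305 + 0.31*55.845 + 1*40.078 + 2*28.085 + 6*15.999 = 226.324 g/mol.
Mass of Ca per formula unit: 1 × 40.078 = 40.078 g.
Weight fraction Ca = 40.078 / 226.324 = 0.1771.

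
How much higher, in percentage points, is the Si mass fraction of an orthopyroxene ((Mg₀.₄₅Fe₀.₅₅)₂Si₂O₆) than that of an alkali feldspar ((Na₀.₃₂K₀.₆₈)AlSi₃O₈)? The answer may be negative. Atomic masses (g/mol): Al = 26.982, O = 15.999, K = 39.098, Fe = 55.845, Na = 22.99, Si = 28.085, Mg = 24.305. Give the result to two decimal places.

-6.99 percentage points

First mineral: 56.170 g Si in 235.468 g formula = 23.85 wt% Si.
Second mineral: 84.255 g Si in 273.172 g formula = 30.84 wt% Si.
23.85% − 30.84% gives a difference of -6.99 percentage points.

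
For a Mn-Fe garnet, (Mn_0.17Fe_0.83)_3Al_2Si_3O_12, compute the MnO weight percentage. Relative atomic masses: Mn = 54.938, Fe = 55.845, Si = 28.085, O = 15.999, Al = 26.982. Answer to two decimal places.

7.28 wt%

M((Mn_0.17Fe_0.83)_3Al_2Si_3O_12) = 497.279 g/mol; M(MnO) = 70.937 g/mol.
Moles MnO per formula unit = 0.51 Mn ÷ 1 = 0.5100.
MnO fraction = (0.5100 × 70.937) / 497.279 = 36.178/497.279 = 0.0728.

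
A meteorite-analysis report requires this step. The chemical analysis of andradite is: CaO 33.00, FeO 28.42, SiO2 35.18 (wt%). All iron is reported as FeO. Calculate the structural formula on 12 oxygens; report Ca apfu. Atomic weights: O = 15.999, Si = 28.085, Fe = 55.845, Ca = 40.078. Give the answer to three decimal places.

3.277 Ca apfu

33.00 wt% CaO ÷ 56.077 g/mol = 0.58848 mol, giving 0.58848 Ca and 0.58848 O.
28.42 wt% FeO ÷ 71.844 g/mol = 0.39558 mol, giving 0.39558 Fe and 0.39558 O.
35.18 wt% SiO2 ÷ 60.083 g/mol = 0.58552 mol, giving 0.58552 Si and 1.17104 O.
Oxygen sums to 2.15510; scaling by 12/2.15510 = 5.56819 puts the formula on 12 O.
Ca: 0.58848 × 5.56819 = 3.277 atoms per formula unit.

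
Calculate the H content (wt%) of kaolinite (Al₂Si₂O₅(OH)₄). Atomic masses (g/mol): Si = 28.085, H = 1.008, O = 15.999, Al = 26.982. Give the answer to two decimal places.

M(Al₂Si₂O₅(OH)₄) = 258.157 g/mol.
H contributes 4 × 1.008 = 4.032 g per mole.
4.032/258.157 = 0.0156 → 1.56%.

1.56 wt%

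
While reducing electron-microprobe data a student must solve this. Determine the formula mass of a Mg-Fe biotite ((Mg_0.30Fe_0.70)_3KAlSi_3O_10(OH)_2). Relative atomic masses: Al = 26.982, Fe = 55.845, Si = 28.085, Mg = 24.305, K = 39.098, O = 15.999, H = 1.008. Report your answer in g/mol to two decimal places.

483.49 g/mol

M = 0.90*24.305 + 2.10*55.845 + 1*39.098 + 1*26.982 + 3*28.085 + 12*15.999 + 2*1.008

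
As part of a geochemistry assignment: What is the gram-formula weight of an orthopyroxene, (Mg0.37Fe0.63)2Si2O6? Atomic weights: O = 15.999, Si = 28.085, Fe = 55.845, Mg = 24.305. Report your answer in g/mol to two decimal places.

M = 0.74(24.305) + 1.26(55.845) + 2(28.085) + 6(15.999)

240.51 g/mol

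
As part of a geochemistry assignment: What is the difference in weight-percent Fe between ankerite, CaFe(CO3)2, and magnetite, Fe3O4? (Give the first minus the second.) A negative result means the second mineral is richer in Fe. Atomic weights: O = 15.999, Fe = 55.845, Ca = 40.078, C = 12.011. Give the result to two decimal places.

-46.50 percentage points

Fe in CaFe(CO3)2: molar mass 215.939 g/mol; 1×55.845 = 55.845 g → 25.86 wt%.
Fe in Fe3O4: molar mass 231.531 g/mol; 3×55.845 = 167.535 g → 72.36 wt%.
Difference = 25.86 − 72.36 = -46.50 percentage points.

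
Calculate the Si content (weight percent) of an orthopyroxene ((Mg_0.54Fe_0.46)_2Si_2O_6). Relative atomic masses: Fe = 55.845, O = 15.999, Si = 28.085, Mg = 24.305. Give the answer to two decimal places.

M((Mg_0.54Fe_0.46)_2Si_2O_6) = 229.791 g/mol.
Si contributes 2 × 28.085 = 56.170 g per mole.
56.170/229.791 = 0.2444 → 24.44%.

24.44 weight percent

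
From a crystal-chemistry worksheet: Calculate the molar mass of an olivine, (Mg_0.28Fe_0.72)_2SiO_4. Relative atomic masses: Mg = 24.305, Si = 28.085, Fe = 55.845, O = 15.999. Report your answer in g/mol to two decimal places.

186.11 g/mol

M = 0.56×24.305 + 1.44×55.845 + 1×28.085 + 4×15.999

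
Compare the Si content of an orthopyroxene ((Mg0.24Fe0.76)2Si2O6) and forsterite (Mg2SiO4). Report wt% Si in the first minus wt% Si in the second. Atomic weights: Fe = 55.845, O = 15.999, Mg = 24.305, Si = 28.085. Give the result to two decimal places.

2.62 percentage points

First mineral: 56.170 g Si in 248.715 g formula = 22.58 wt% Si.
Second mineral: 28.085 g Si in 140.691 g formula = 19.96 wt% Si.
22.58% − 19.96% gives a difference of 2.62 percentage points.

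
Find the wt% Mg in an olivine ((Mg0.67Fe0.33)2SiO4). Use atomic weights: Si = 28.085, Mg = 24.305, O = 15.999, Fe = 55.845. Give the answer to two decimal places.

Molar mass of (Mg0.67Fe0.33)2SiO4: 1.34*24.305 + 0.66*55.845 + 1*28.085 + 4*15.999 = 161.507 g/mol.
Mass of Mg per formula unit: 1.34 × 24.305 = 32.569 g.
Weight fraction Mg = 32.569 / 161.507 = 0.2017.

20.17 mass %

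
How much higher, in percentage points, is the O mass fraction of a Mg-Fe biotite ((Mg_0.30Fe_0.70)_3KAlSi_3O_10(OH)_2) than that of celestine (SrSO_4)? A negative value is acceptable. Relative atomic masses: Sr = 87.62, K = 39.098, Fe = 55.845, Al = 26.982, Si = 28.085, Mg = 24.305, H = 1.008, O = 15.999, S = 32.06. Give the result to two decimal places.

4.87 percentage points

O in (Mg_0.30Fe_0.70)_3KAlSi_3O_10(OH)_2: molar mass 483.488 g/mol; 12×15.999 = 191.988 g → 39.71 wt%.
O in SrSO_4: molar mass 183.676 g/mol; 4×15.999 = 63.996 g → 34.84 wt%.
Difference = 39.71 − 34.84 = 4.87 percentage points.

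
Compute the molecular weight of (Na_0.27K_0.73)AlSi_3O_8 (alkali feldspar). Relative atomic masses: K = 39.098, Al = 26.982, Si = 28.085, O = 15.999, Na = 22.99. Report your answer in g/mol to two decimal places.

M = 0.27×22.99 + 0.73×39.098 + 1×26.982 + 3×28.085 + 8×15.999

273.98 g/mol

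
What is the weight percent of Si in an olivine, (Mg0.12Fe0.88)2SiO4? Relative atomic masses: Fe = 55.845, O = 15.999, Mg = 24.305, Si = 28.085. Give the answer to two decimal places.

14.31 wt%

M((Mg0.12Fe0.88)2SiO4) = 196.201 g/mol.
Si contributes 1 × 28.085 = 28.085 g per mole.
28.085/196.201 = 0.1431 → 14.31%.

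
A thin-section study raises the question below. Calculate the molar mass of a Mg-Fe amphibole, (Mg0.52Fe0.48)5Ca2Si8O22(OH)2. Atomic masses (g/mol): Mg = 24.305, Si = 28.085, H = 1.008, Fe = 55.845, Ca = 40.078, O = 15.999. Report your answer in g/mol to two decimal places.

888.05 g/mol

The formula mass is the sum 2.60(24.305) + 2.40(55.845) + 2(40.078) + 8(28.085) + 24(15.999) + 2(1.008).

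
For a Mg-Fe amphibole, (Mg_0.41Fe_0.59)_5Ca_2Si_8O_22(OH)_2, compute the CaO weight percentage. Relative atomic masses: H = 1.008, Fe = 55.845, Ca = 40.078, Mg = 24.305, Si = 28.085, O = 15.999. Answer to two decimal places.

12.39 wt%

Formula mass = 905.396 g/mol.
2 Ca → 2.0000 mol CaO per formula unit; M(CaO) = 56.077, so CaO mass = 112.154 g.
112.154/905.396 × 100 = 12.39 wt%.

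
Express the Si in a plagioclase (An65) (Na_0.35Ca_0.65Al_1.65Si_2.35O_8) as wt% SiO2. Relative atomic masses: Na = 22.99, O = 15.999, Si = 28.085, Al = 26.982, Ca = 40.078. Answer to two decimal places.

Formula mass = 272.609 g/mol.
2.35 Si → 2.3500 mol SiO2 per formula unit; M(SiO2) = 60.083, so SiO2 mass = 141.195 g.
141.195/272.609 × 100 = 51.79 wt%.

51.79 wt%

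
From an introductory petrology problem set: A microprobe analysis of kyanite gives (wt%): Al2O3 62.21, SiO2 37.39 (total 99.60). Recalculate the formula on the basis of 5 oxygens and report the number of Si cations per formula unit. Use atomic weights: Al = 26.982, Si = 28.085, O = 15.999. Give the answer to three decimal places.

1.012 Si apfu

62.21 wt% Al2O3 ÷ 101.961 g/mol = 0.61014 mol, giving 1.22028 Al and 1.83042 O.
37.39 wt% SiO2 ÷ 60.083 g/mol = 0.62231 mol, giving 0.62231 Si and 1.24462 O.
Oxygen sums to 3.07504; scaling by 5/3.07504 = 1.62600 puts the formula on 5 O.
Si: 0.62231 × 1.62600 = 1.012 atoms per formula unit.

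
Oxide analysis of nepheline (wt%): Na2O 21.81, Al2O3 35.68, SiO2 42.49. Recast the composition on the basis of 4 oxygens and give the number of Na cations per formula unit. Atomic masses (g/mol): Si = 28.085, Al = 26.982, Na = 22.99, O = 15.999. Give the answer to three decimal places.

21.81 wt% Na2O ÷ 61.979 g/mol = 0.35189 mol, giving 0.70378 Na and 0.35189 O.
35.68 wt% Al2O3 ÷ 101.961 g/mol = 0.34994 mol, giving 0.69988 Al and 1.04982 O.
42.49 wt% SiO2 ÷ 60.083 g/mol = 0.70719 mol, giving 0.70719 Si and 1.41438 O.
Oxygen sums to 2.81609; scaling by 4/2.81609 = 1.42041 puts the formula on 4 O.
Na: 0.70378 × 1.42041 = 1.000 atoms per formula unit.

1.000 Na apfu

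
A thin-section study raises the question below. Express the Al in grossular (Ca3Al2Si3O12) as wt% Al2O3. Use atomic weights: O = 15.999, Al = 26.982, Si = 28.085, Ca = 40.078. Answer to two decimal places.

Molar mass of Ca3Al2Si3O12 = 3×40.078 + 2×26.982 + 3×28.085 + 12×15.999 = 450.441 g/mol.
Each formula unit contains 2 Al, equivalent to 2/2 = 1.0000 mol Al2O3.
M(Al2O3) = 2×26.982 + 3×15.999 = 101.961 g/mol.
Mass of Al2O3 per formula unit = 1.0000 × 101.961 = 101.961 g.
Al2O3 wt% = 101.961 / 450.441 × 100 = 22.64%.

22.64 wt%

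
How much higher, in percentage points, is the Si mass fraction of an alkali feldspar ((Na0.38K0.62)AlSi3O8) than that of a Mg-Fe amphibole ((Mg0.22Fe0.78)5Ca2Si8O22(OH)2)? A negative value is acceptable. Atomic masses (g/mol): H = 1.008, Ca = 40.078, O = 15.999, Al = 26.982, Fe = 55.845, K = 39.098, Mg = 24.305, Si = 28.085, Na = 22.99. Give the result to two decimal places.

6.93 percentage points

Si in (Na0.38K0.62)AlSi3O8: molar mass 272.206 g/mol; 3×28.085 = 84.255 g → 30.95 wt%.
Si in (Mg0.22Fe0.78)5Ca2Si8O22(OH)2: molar mass 935.359 g/mol; 8×28.085 = 224.680 g → 24.02 wt%.
Difference = 30.95 − 24.02 = 6.93 percentage points.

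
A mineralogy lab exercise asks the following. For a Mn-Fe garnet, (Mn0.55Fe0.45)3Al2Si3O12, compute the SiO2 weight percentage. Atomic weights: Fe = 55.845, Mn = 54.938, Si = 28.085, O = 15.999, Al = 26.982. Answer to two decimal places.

36.32 wt%

M((Mn0.55Fe0.45)3Al2Si3O12) = 496.245 g/mol; M(SiO2) = 60.083 g/mol.
Moles SiO2 per formula unit = 3 Si ÷ 1 = 3.0000.
SiO2 fraction = (3.0000 × 60.083) / 496.245 = 180.249/496.245 = 0.3632.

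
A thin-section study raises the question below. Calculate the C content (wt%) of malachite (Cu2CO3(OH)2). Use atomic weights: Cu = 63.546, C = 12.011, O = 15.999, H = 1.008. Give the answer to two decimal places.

M(Cu2CO3(OH)2) = 221.114 g/mol.
C contributes 1 × 12.011 = 12.011 g per mole.
12.011/221.114 = 0.0543 → 5.43%.

5.43 wt%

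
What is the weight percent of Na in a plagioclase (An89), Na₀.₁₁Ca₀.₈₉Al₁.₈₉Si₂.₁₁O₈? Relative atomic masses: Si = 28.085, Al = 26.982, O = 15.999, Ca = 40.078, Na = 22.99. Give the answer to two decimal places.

0.91 mass %

M(Na₀.₁₁Ca₀.₈₉Al₁.₈₉Si₂.₁₁O₈) = 276.446 g/mol.
Na contributes 0.11 × 22.99 = 2.529 g per mole.
2.529/276.446 = 0.0091 → 0.91%.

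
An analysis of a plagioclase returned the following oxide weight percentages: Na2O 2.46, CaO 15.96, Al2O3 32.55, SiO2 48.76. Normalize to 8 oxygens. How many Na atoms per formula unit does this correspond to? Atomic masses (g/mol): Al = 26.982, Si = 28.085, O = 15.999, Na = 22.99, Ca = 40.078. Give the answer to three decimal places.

0.219 Na apfu

Na2O: 2.46/61.979 = 0.03969 mol → 0.07938 mol Na, 0.03969 mol O.
CaO: 15.96/56.077 = 0.28461 mol → 0.28461 mol Ca, 0.28461 mol O.
Al2O3: 32.55/101.961 = 0.31924 mol → 0.63848 mol Al, 0.95772 mol O.
SiO2: 48.76/60.083 = 0.81154 mol → 0.81154 mol Si, 1.62308 mol O.
Total oxygen = 2.90510 mol. Normalization factor = 8/2.90510 = 2.75378.
Na per 8 O = 0.07938 × 2.75378 = 0.219.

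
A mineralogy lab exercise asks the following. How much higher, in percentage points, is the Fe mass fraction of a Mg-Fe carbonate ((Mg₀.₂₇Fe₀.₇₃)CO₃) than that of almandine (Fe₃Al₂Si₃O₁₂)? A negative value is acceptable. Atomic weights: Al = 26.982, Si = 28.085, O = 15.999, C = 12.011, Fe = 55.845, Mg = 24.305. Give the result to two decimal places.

Fe in (Mg₀.₂₇Fe₀.₇₃)CO₃: molar mass 107.337 g/mol; 0.73×55.845 = 40.767 g → 37.98 wt%.
Fe in Fe₃Al₂Si₃O₁₂: molar mass 497.742 g/mol; 3×55.845 = 167.535 g → 33.66 wt%.
Difference = 37.98 − 33.66 = 4.32 percentage points.

4.32 percentage points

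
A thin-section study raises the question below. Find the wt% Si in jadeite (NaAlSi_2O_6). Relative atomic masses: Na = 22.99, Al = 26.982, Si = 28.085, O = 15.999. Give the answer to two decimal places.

27.79 wt%

Molar mass of NaAlSi_2O_6: 1×22.99 + 1×26.982 + 2×28.085 + 6×15.999 = 202.136 g/mol.
Mass of Si per formula unit: 2 × 28.085 = 56.170 g.
Weight fraction Si = 56.170 / 202.136 = 0.2779.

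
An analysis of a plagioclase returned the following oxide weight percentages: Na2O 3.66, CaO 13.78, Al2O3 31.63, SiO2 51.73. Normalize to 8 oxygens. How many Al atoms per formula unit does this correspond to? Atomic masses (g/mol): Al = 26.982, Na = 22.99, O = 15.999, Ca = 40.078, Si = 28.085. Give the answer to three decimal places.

Na2O (M=61.979): mol = 0.05905; Na = 0.11810, O = 0.05905.
CaO (M=56.077): mol = 0.24573; Ca = 0.24573, O = 0.24573.
Al2O3 (M=101.961): mol = 0.31022; Al = 0.62044, O = 0.93066.
SiO2 (M=60.083): mol = 0.86098; Si = 0.86098, O = 1.72196.
ΣO = 2.95740; factor = 8/ΣO = 2.70508.
Al apfu = 0.62044 × 2.70508 = 1.678.

1.678 Al apfu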